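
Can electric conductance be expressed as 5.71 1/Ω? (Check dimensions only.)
Yes

electric conductance has SI base units: A^2 * s^3 / (kg * m^2)
1/Ω reduces to the same SI base units, so it is a valid unit for electric conductance.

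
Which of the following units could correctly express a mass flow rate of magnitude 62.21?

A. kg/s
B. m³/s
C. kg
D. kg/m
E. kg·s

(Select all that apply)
A

mass flow rate has SI base units: kg / s

Checking each option against kg / s:
  A. kg/s: ✓ matches
  B. m³/s: ✗ does not match
  C. kg: ✗ does not match
  D. kg/m: ✗ does not match
  E. kg·s: ✗ does not match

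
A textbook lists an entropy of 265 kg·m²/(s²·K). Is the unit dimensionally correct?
Yes

entropy has SI base units: kg * m^2 / (s^2 * K)
kg·m²/(s²·K) reduces to the same SI base units, so it is a valid unit for entropy.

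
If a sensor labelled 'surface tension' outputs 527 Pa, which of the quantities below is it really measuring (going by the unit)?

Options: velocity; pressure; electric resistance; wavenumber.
pressure

surface tension should have units dimensionally equivalent to kg / s^2 (e.g. N/m).
The given unit 'Pa' reduces to kg / (m * s^2). Of the listed options, that is the dimensionality of pressure.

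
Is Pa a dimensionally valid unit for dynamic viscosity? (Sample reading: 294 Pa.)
No

dynamic viscosity has SI base units: kg / (m * s)
Pa does NOT reduce to kg / (m * s); a valid unit for dynamic viscosity would be e.g. Pa·s.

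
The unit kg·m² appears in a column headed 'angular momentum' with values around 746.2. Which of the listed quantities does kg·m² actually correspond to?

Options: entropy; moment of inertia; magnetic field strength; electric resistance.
moment of inertia

angular momentum should have units dimensionally equivalent to kg * m^2 / s (e.g. kg·m²/s).
The given unit 'kg·m²' reduces to kg * m^2. Of the listed options, that is the dimensionality of moment of inertia.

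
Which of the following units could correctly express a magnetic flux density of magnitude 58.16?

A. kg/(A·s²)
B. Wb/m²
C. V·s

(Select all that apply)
A, B

magnetic flux density has SI base units: kg / (A * s^2)

Checking each option against kg / (A * s^2):
  A. kg/(A·s²): ✓ matches
  B. Wb/m²: ✓ matches
  C. V·s: ✗ does not match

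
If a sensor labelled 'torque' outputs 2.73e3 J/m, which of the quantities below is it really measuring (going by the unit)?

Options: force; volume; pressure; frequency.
force

torque should have units dimensionally equivalent to kg * m^2 / s^2 (e.g. N·m).
The given unit 'J/m' reduces to kg * m / s^2. Of the listed options, that is the dimensionality of force.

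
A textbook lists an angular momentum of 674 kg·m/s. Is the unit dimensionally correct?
No

angular momentum has SI base units: kg * m^2 / s
kg·m/s does NOT reduce to kg * m^2 / s; a valid unit for angular momentum would be e.g. kg·m²/s.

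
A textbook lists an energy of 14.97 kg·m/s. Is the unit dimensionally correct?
No

energy has SI base units: kg * m^2 / s^2
kg·m/s does NOT reduce to kg * m^2 / s^2; a valid unit for energy would be e.g. J.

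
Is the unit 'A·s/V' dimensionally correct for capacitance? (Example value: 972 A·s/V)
Yes

capacitance has SI base units: A^2 * s^4 / (kg * m^2)
A·s/V reduces to the same SI base units, so it is a valid unit for capacitance.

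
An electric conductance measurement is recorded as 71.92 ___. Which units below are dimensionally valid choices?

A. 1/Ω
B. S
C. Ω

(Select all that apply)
A, B

electric conductance has SI base units: A^2 * s^3 / (kg * m^2)

Checking each option against A^2 * s^3 / (kg * m^2):
  A. 1/Ω: ✓ matches
  B. S: ✓ matches
  C. Ω: ✗ does not match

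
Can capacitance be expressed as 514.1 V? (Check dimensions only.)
No

capacitance has SI base units: A^2 * s^4 / (kg * m^2)
V does NOT reduce to A^2 * s^4 / (kg * m^2); a valid unit for capacitance would be e.g. F.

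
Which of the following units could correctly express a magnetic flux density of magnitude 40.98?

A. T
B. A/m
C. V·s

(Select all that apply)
A

magnetic flux density has SI base units: kg / (A * s^2)

Checking each option against kg / (A * s^2):
  A. T: ✓ matches
  B. A/m: ✗ does not match
  C. V·s: ✗ does not match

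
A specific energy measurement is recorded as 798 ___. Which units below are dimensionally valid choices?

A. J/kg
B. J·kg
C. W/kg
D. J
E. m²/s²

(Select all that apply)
A, E

specific energy has SI base units: m^2 / s^2

Checking each option against m^2 / s^2:
  A. J/kg: ✓ matches
  B. J·kg: ✗ does not match
  C. W/kg: ✗ does not match
  D. J: ✗ does not match
  E. m²/s²: ✓ matches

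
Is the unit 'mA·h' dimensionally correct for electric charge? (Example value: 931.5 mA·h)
Yes

electric charge has SI base units: A * s
mA·h reduces to the same SI base units, so it is a valid unit for electric charge.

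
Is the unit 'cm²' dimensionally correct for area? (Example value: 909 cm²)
Yes

area has SI base units: m^2
cm² reduces to the same SI base units, so it is a valid unit for area.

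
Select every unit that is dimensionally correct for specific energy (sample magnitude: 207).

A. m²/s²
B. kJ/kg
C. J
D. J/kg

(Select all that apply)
A, B, D

specific energy has SI base units: m^2 / s^2

Checking each option against m^2 / s^2:
  A. m²/s²: ✓ matches
  B. kJ/kg: ✓ matches
  C. J: ✗ does not match
  D. J/kg: ✓ matches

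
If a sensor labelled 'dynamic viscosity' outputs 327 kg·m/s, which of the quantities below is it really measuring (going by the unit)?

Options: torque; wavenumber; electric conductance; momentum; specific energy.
momentum

dynamic viscosity should have units dimensionally equivalent to kg / (m * s) (e.g. Pa·s).
The given unit 'kg·m/s' reduces to kg * m / s. Of the listed options, that is the dimensionality of momentum.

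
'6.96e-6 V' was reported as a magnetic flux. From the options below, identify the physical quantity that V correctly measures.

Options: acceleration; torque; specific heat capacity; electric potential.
electric potential

magnetic flux should have units dimensionally equivalent to kg * m^2 / (A * s^2) (e.g. Wb).
The given unit 'V' reduces to kg * m^2 / (A * s^3). Of the listed options, that is the dimensionality of electric potential.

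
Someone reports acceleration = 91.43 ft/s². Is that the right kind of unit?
Yes

acceleration has SI base units: m / s^2
ft/s² reduces to the same SI base units, so it is a valid unit for acceleration.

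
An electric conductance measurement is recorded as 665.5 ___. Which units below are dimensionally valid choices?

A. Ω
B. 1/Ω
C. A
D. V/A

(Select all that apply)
B

electric conductance has SI base units: A^2 * s^3 / (kg * m^2)

Checking each option against A^2 * s^3 / (kg * m^2):
  A. Ω: ✗ does not match
  B. 1/Ω: ✓ matches
  C. A: ✗ does not match
  D. V/A: ✗ does not match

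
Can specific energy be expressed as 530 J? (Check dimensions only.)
No

specific energy has SI base units: m^2 / s^2
J does NOT reduce to m^2 / s^2; a valid unit for specific energy would be e.g. J/kg.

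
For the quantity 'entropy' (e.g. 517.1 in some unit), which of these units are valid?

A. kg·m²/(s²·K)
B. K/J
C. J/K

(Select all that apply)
A, C

entropy has SI base units: kg * m^2 / (s^2 * K)

Checking each option against kg * m^2 / (s^2 * K):
  A. kg·m²/(s²·K): ✓ matches
  B. K/J: ✗ does not match
  C. J/K: ✓ matches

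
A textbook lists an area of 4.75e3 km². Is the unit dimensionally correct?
Yes

area has SI base units: m^2
km² reduces to the same SI base units, so it is a valid unit for area.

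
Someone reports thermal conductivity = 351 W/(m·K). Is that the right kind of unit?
Yes

thermal conductivity has SI base units: kg * m / (s^3 * K)
W/(m·K) reduces to the same SI base units, so it is a valid unit for thermal conductivity.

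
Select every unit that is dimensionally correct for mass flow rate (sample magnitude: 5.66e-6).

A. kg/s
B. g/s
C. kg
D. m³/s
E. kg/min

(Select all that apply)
A, B, E

mass flow rate has SI base units: kg / s

Checking each option against kg / s:
  A. kg/s: ✓ matches
  B. g/s: ✓ matches
  C. kg: ✗ does not match
  D. m³/s: ✗ does not match
  E. kg/min: ✓ matches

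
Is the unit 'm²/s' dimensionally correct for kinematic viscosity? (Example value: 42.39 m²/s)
Yes

kinematic viscosity has SI base units: m^2 / s
m²/s reduces to the same SI base units, so it is a valid unit for kinematic viscosity.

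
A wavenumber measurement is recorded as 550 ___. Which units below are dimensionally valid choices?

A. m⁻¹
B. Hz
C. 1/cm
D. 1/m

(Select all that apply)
A, C, D

wavenumber has SI base units: 1 / m

Checking each option against 1 / m:
  A. m⁻¹: ✓ matches
  B. Hz: ✗ does not match
  C. 1/cm: ✓ matches
  D. 1/m: ✓ matches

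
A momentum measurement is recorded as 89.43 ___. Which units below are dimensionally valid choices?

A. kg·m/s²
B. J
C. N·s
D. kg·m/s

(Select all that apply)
C, D

momentum has SI base units: kg * m / s

Checking each option against kg * m / s:
  A. kg·m/s²: ✗ does not match
  B. J: ✗ does not match
  C. N·s: ✓ matches
  D. kg·m/s: ✓ matches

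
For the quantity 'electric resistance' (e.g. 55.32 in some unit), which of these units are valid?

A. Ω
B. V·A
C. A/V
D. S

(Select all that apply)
A

electric resistance has SI base units: kg * m^2 / (A^2 * s^3)

Checking each option against kg * m^2 / (A^2 * s^3):
  A. Ω: ✓ matches
  B. V·A: ✗ does not match
  C. A/V: ✗ does not match
  D. S: ✗ does not match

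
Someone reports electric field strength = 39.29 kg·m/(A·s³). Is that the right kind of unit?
Yes

electric field strength has SI base units: kg * m / (A * s^3)
kg·m/(A·s³) reduces to the same SI base units, so it is a valid unit for electric field strength.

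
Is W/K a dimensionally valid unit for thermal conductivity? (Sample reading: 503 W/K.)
No

thermal conductivity has SI base units: kg * m / (s^3 * K)
W/K does NOT reduce to kg * m / (s^3 * K); a valid unit for thermal conductivity would be e.g. W/(m·K).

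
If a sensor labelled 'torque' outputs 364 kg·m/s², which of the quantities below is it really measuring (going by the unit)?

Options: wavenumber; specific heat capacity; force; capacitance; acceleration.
force

torque should have units dimensionally equivalent to kg * m^2 / s^2 (e.g. N·m).
The given unit 'kg·m/s²' reduces to kg * m / s^2. Of the listed options, that is the dimensionality of force.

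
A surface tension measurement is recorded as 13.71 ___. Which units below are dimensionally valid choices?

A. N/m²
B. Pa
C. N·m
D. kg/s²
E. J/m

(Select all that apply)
D

surface tension has SI base units: kg / s^2

Checking each option against kg / s^2:
  A. N/m²: ✗ does not match
  B. Pa: ✗ does not match
  C. N·m: ✗ does not match
  D. kg/s²: ✓ matches
  E. J/m: ✗ does not match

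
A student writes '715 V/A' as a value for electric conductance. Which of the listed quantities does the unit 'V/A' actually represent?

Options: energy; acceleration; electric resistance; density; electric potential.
electric resistance

electric conductance should have units dimensionally equivalent to A^2 * s^3 / (kg * m^2) (e.g. S).
The given unit 'V/A' reduces to kg * m^2 / (A^2 * s^3). Of the listed options, that is the dimensionality of electric resistance.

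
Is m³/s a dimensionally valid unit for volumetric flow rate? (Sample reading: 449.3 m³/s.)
Yes

volumetric flow rate has SI base units: m^3 / s
m³/s reduces to the same SI base units, so it is a valid unit for volumetric flow rate.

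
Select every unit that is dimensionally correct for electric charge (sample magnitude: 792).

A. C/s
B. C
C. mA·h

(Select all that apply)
B, C

electric charge has SI base units: A * s

Checking each option against A * s:
  A. C/s: ✗ does not match
  B. C: ✓ matches
  C. mA·h: ✓ matches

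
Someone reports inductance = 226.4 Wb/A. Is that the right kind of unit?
Yes

inductance has SI base units: kg * m^2 / (A^2 * s^2)
Wb/A reduces to the same SI base units, so it is a valid unit for inductance.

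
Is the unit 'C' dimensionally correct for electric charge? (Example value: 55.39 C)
Yes

electric charge has SI base units: A * s
C reduces to the same SI base units, so it is a valid unit for electric charge.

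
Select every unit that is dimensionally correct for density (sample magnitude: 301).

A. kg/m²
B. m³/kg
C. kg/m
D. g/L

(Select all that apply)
D

density has SI base units: kg / m^3

Checking each option against kg / m^3:
  A. kg/m²: ✗ does not match
  B. m³/kg: ✗ does not match
  C. kg/m: ✗ does not match
  D. g/L: ✓ matches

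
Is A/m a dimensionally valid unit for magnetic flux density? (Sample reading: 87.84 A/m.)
No

magnetic flux density has SI base units: kg / (A * s^2)
A/m does NOT reduce to kg / (A * s^2); a valid unit for magnetic flux density would be e.g. T.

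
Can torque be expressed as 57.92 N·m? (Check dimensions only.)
Yes

torque has SI base units: kg * m^2 / s^2
N·m reduces to the same SI base units, so it is a valid unit for torque.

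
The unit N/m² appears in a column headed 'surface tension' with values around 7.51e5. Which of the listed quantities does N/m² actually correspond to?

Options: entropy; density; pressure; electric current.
pressure

surface tension should have units dimensionally equivalent to kg / s^2 (e.g. N/m).
The given unit 'N/m²' reduces to kg / (m * s^2). Of the listed options, that is the dimensionality of pressure.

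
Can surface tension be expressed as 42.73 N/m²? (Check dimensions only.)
No

surface tension has SI base units: kg / s^2
N/m² does NOT reduce to kg / s^2; a valid unit for surface tension would be e.g. N/m.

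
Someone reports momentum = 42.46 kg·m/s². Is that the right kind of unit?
No

momentum has SI base units: kg * m / s
kg·m/s² does NOT reduce to kg * m / s; a valid unit for momentum would be e.g. kg·m/s.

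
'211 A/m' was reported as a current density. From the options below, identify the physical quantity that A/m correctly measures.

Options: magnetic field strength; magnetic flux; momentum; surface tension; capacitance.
magnetic field strength

current density should have units dimensionally equivalent to A / m^2 (e.g. A/m²).
The given unit 'A/m' reduces to A / m. Of the listed options, that is the dimensionality of magnetic field strength.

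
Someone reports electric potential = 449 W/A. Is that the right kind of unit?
Yes

electric potential has SI base units: kg * m^2 / (A * s^3)
W/A reduces to the same SI base units, so it is a valid unit for electric potential.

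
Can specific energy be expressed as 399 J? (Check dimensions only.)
No

specific energy has SI base units: m^2 / s^2
J does NOT reduce to m^2 / s^2; a valid unit for specific energy would be e.g. J/kg.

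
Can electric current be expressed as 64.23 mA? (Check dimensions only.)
Yes

electric current has SI base units: A
mA reduces to the same SI base units, so it is a valid unit for electric current.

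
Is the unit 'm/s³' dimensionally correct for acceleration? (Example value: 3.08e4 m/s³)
No

acceleration has SI base units: m / s^2
m/s³ does NOT reduce to m / s^2; a valid unit for acceleration would be e.g. m/s².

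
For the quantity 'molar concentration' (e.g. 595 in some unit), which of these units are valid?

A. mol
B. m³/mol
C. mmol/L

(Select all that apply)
C

molar concentration has SI base units: mol / m^3

Checking each option against mol / m^3:
  A. mol: ✗ does not match
  B. m³/mol: ✗ does not match
  C. mmol/L: ✓ matches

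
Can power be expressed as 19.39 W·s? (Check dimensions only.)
No

power has SI base units: kg * m^2 / s^3
W·s does NOT reduce to kg * m^2 / s^3; a valid unit for power would be e.g. W.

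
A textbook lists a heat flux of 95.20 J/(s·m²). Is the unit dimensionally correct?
Yes

heat flux has SI base units: kg / s^3
J/(s·m²) reduces to the same SI base units, so it is a valid unit for heat flux.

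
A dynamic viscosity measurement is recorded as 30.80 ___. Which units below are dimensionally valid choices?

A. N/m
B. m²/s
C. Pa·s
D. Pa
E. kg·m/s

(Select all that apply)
C

dynamic viscosity has SI base units: kg / (m * s)

Checking each option against kg / (m * s):
  A. N/m: ✗ does not match
  B. m²/s: ✗ does not match
  C. Pa·s: ✓ matches
  D. Pa: ✗ does not match
  E. kg·m/s: ✗ does not match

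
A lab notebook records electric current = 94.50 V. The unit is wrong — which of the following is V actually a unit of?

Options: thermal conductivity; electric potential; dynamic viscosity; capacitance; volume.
electric potential

electric current should have units dimensionally equivalent to A (e.g. A).
The given unit 'V' reduces to kg * m^2 / (A * s^3). Of the listed options, that is the dimensionality of electric potential.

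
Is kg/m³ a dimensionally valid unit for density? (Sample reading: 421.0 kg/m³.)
Yes

density has SI base units: kg / m^3
kg/m³ reduces to the same SI base units, so it is a valid unit for density.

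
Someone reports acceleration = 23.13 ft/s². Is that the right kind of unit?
Yes

acceleration has SI base units: m / s^2
ft/s² reduces to the same SI base units, so it is a valid unit for acceleration.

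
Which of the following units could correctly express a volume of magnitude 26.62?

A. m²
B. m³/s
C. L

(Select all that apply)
C

volume has SI base units: m^3

Checking each option against m^3:
  A. m²: ✗ does not match
  B. m³/s: ✗ does not match
  C. L: ✓ matches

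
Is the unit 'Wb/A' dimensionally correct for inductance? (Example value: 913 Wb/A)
Yes

inductance has SI base units: kg * m^2 / (A^2 * s^2)
Wb/A reduces to the same SI base units, so it is a valid unit for inductance.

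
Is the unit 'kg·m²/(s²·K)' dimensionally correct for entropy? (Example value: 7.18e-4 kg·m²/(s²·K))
Yes

entropy has SI base units: kg * m^2 / (s^2 * K)
kg·m²/(s²·K) reduces to the same SI base units, so it is a valid unit for entropy.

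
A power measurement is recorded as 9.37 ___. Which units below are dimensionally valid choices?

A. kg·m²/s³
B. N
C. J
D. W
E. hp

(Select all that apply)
A, D, E

power has SI base units: kg * m^2 / s^3

Checking each option against kg * m^2 / s^3:
  A. kg·m²/s³: ✓ matches
  B. N: ✗ does not match
  C. J: ✗ does not match
  D. W: ✓ matches
  E. hp: ✓ matches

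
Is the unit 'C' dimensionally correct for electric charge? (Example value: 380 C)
Yes

electric charge has SI base units: A * s
C reduces to the same SI base units, so it is a valid unit for electric charge.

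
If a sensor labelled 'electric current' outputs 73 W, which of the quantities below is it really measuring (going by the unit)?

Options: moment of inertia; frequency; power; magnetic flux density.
power

electric current should have units dimensionally equivalent to A (e.g. A).
The given unit 'W' reduces to kg * m^2 / s^3. Of the listed options, that is the dimensionality of power.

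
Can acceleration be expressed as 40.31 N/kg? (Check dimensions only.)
Yes

acceleration has SI base units: m / s^2
N/kg reduces to the same SI base units, so it is a valid unit for acceleration.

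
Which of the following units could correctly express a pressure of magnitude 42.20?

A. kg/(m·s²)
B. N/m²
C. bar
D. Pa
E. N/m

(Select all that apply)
A, B, C, D

pressure has SI base units: kg / (m * s^2)

Checking each option against kg / (m * s^2):
  A. kg/(m·s²): ✓ matches
  B. N/m²: ✓ matches
  C. bar: ✓ matches
  D. Pa: ✓ matches
  E. N/m: ✗ does not match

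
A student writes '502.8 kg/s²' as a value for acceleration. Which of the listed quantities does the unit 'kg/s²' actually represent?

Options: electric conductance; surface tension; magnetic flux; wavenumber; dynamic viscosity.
surface tension

acceleration should have units dimensionally equivalent to m / s^2 (e.g. m/s²).
The given unit 'kg/s²' reduces to kg / s^2. Of the listed options, that is the dimensionality of surface tension.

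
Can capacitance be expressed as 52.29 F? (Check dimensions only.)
Yes

capacitance has SI base units: A^2 * s^4 / (kg * m^2)
F reduces to the same SI base units, so it is a valid unit for capacitance.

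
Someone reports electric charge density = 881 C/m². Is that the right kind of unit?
No

electric charge density has SI base units: A * s / m^3
C/m² does NOT reduce to A * s / m^3; a valid unit for electric charge density would be e.g. C/m³.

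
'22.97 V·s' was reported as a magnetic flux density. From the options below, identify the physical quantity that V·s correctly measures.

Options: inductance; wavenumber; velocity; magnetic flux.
magnetic flux

magnetic flux density should have units dimensionally equivalent to kg / (A * s^2) (e.g. T).
The given unit 'V·s' reduces to kg * m^2 / (A * s^2). Of the listed options, that is the dimensionality of magnetic flux.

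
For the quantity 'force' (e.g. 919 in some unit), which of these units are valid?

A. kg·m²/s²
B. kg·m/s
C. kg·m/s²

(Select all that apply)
C

force has SI base units: kg * m / s^2

Checking each option against kg * m / s^2:
  A. kg·m²/s²: ✗ does not match
  B. kg·m/s: ✗ does not match
  C. kg·m/s²: ✓ matches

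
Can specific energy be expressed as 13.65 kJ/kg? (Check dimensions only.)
Yes

specific energy has SI base units: m^2 / s^2
kJ/kg reduces to the same SI base units, so it is a valid unit for specific energy.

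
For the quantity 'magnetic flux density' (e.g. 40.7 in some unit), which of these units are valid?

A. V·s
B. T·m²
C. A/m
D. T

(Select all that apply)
D

magnetic flux density has SI base units: kg / (A * s^2)

Checking each option against kg / (A * s^2):
  A. V·s: ✗ does not match
  B. T·m²: ✗ does not match
  C. A/m: ✗ does not match
  D. T: ✓ matches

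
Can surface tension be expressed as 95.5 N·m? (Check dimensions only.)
No

surface tension has SI base units: kg / s^2
N·m does NOT reduce to kg / s^2; a valid unit for surface tension would be e.g. N/m.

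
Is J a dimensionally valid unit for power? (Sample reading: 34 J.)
No

power has SI base units: kg * m^2 / s^3
J does NOT reduce to kg * m^2 / s^3; a valid unit for power would be e.g. W.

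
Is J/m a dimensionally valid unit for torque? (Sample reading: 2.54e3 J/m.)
No

torque has SI base units: kg * m^2 / s^2
J/m does NOT reduce to kg * m^2 / s^2; a valid unit for torque would be e.g. N·m.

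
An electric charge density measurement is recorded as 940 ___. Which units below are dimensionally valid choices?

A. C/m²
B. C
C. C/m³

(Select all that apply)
C

electric charge density has SI base units: A * s / m^3

Checking each option against A * s / m^3:
  A. C/m²: ✗ does not match
  B. C: ✗ does not match
  C. C/m³: ✓ matches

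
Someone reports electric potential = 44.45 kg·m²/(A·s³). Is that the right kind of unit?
Yes

electric potential has SI base units: kg * m^2 / (A * s^3)
kg·m²/(A·s³) reduces to the same SI base units, so it is a valid unit for electric potential.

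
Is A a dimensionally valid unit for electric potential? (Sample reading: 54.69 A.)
No

electric potential has SI base units: kg * m^2 / (A * s^3)
A does NOT reduce to kg * m^2 / (A * s^3); a valid unit for electric potential would be e.g. V.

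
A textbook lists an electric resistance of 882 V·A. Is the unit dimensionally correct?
No

electric resistance has SI base units: kg * m^2 / (A^2 * s^3)
V·A does NOT reduce to kg * m^2 / (A^2 * s^3); a valid unit for electric resistance would be e.g. Ω.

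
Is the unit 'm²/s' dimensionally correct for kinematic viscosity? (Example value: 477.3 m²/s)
Yes

kinematic viscosity has SI base units: m^2 / s
m²/s reduces to the same SI base units, so it is a valid unit for kinematic viscosity.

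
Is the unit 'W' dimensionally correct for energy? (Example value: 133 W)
No

energy has SI base units: kg * m^2 / s^2
W does NOT reduce to kg * m^2 / s^2; a valid unit for energy would be e.g. J.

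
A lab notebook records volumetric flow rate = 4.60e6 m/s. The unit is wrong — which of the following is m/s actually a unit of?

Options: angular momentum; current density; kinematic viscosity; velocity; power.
velocity

volumetric flow rate should have units dimensionally equivalent to m^3 / s (e.g. m³/s).
The given unit 'm/s' reduces to m / s. Of the listed options, that is the dimensionality of velocity.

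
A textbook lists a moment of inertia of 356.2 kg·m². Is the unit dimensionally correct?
Yes

moment of inertia has SI base units: kg * m^2
kg·m² reduces to the same SI base units, so it is a valid unit for moment of inertia.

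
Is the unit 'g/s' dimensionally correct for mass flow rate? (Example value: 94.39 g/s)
Yes

mass flow rate has SI base units: kg / s
g/s reduces to the same SI base units, so it is a valid unit for mass flow rate.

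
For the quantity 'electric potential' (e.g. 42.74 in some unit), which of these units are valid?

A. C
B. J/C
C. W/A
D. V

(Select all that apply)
B, C, D

electric potential has SI base units: kg * m^2 / (A * s^3)

Checking each option against kg * m^2 / (A * s^3):
  A. C: ✗ does not match
  B. J/C: ✓ matches
  C. W/A: ✓ matches
  D. V: ✓ matches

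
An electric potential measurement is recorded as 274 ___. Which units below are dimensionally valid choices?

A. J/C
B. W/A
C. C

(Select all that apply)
A, B

electric potential has SI base units: kg * m^2 / (A * s^3)

Checking each option against kg * m^2 / (A * s^3):
  A. J/C: ✓ matches
  B. W/A: ✓ matches
  C. C: ✗ does not match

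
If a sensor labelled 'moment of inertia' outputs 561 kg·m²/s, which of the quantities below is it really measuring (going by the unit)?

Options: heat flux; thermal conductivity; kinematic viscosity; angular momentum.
angular momentum

moment of inertia should have units dimensionally equivalent to kg * m^2 (e.g. kg·m²).
The given unit 'kg·m²/s' reduces to kg * m^2 / s. Of the listed options, that is the dimensionality of angular momentum.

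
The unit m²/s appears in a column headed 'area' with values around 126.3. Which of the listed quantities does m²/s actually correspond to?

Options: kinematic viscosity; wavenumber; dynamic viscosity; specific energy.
kinematic viscosity

area should have units dimensionally equivalent to m^2 (e.g. m²).
The given unit 'm²/s' reduces to m^2 / s. Of the listed options, that is the dimensionality of kinematic viscosity.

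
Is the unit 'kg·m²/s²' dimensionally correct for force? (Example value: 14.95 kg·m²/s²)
No

force has SI base units: kg * m / s^2
kg·m²/s² does NOT reduce to kg * m / s^2; a valid unit for force would be e.g. N.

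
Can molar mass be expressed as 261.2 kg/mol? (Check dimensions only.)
Yes

molar mass has SI base units: kg / mol
kg/mol reduces to the same SI base units, so it is a valid unit for molar mass.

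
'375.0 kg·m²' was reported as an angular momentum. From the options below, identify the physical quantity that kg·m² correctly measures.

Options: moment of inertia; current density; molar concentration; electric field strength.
moment of inertia

angular momentum should have units dimensionally equivalent to kg * m^2 / s (e.g. kg·m²/s).
The given unit 'kg·m²' reduces to kg * m^2. Of the listed options, that is the dimensionality of moment of inertia.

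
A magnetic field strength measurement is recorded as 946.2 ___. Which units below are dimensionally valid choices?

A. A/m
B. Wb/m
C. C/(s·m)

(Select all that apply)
A, C

magnetic field strength has SI base units: A / m

Checking each option against A / m:
  A. A/m: ✓ matches
  B. Wb/m: ✗ does not match
  C. C/(s·m): ✓ matches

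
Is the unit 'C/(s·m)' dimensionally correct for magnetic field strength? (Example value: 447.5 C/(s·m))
Yes

magnetic field strength has SI base units: A / m
C/(s·m) reduces to the same SI base units, so it is a valid unit for magnetic field strength.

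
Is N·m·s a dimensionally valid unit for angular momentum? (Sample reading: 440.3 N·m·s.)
Yes

angular momentum has SI base units: kg * m^2 / s
N·m·s reduces to the same SI base units, so it is a valid unit for angular momentum.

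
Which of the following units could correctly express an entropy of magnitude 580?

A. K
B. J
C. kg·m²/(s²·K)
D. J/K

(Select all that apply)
C, D

entropy has SI base units: kg * m^2 / (s^2 * K)

Checking each option against kg * m^2 / (s^2 * K):
  A. K: ✗ does not match
  B. J: ✗ does not match
  C. kg·m²/(s²·K): ✓ matches
  D. J/K: ✓ matches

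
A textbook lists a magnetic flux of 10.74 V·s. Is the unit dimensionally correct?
Yes

magnetic flux has SI base units: kg * m^2 / (A * s^2)
V·s reduces to the same SI base units, so it is a valid unit for magnetic flux.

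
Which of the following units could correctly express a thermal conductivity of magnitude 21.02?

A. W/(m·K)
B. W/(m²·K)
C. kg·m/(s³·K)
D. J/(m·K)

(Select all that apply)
A, C

thermal conductivity has SI base units: kg * m / (s^3 * K)

Checking each option against kg * m / (s^3 * K):
  A. W/(m·K): ✓ matches
  B. W/(m²·K): ✗ does not match
  C. kg·m/(s³·K): ✓ matches
  D. J/(m·K): ✗ does not match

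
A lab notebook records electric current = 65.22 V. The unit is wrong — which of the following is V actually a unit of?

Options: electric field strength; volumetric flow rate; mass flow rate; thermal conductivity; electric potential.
electric potential

electric current should have units dimensionally equivalent to A (e.g. A).
The given unit 'V' reduces to kg * m^2 / (A * s^3). Of the listed options, that is the dimensionality of electric potential.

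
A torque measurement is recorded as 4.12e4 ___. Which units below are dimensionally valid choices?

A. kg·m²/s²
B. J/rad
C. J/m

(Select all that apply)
A, B

torque has SI base units: kg * m^2 / s^2

Checking each option against kg * m^2 / s^2:
  A. kg·m²/s²: ✓ matches
  B. J/rad: ✓ matches
  C. J/m: ✗ does not match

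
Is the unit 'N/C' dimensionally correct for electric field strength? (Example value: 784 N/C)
Yes

electric field strength has SI base units: kg * m / (A * s^3)
N/C reduces to the same SI base units, so it is a valid unit for electric field strength.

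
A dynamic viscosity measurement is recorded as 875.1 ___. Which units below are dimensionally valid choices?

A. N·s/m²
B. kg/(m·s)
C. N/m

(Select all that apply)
A, B

dynamic viscosity has SI base units: kg / (m * s)

Checking each option against kg / (m * s):
  A. N·s/m²: ✓ matches
  B. kg/(m·s): ✓ matches
  C. N/m: ✗ does not match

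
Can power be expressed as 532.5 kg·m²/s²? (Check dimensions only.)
No

power has SI base units: kg * m^2 / s^3
kg·m²/s² does NOT reduce to kg * m^2 / s^3; a valid unit for power would be e.g. W.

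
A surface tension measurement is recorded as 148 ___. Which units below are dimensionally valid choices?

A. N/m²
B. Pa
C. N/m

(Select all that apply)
C

surface tension has SI base units: kg / s^2

Checking each option against kg / s^2:
  A. N/m²: ✗ does not match
  B. Pa: ✗ does not match
  C. N/m: ✓ matches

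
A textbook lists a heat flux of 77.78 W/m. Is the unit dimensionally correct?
No

heat flux has SI base units: kg / s^3
W/m does NOT reduce to kg / s^3; a valid unit for heat flux would be e.g. W/m².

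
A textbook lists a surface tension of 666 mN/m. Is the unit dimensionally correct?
Yes

surface tension has SI base units: kg / s^2
mN/m reduces to the same SI base units, so it is a valid unit for surface tension.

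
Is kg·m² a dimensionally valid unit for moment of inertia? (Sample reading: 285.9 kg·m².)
Yes

moment of inertia has SI base units: kg * m^2
kg·m² reduces to the same SI base units, so it is a valid unit for moment of inertia.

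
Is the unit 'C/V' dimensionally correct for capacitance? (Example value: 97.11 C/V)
Yes

capacitance has SI base units: A^2 * s^4 / (kg * m^2)
C/V reduces to the same SI base units, so it is a valid unit for capacitance.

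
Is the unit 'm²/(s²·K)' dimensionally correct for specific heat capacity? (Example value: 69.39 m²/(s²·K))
Yes

specific heat capacity has SI base units: m^2 / (s^2 * K)
m²/(s²·K) reduces to the same SI base units, so it is a valid unit for specific heat capacity.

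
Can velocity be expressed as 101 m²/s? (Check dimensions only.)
No

velocity has SI base units: m / s
m²/s does NOT reduce to m / s; a valid unit for velocity would be e.g. m/s.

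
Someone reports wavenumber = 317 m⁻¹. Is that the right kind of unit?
Yes

wavenumber has SI base units: 1 / m
m⁻¹ reduces to the same SI base units, so it is a valid unit for wavenumber.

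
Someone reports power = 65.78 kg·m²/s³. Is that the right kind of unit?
Yes

power has SI base units: kg * m^2 / s^3
kg·m²/s³ reduces to the same SI base units, so it is a valid unit for power.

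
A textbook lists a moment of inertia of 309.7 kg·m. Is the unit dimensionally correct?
No

moment of inertia has SI base units: kg * m^2
kg·m does NOT reduce to kg * m^2; a valid unit for moment of inertia would be e.g. kg·m².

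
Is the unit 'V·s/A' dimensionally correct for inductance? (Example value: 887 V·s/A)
Yes

inductance has SI base units: kg * m^2 / (A^2 * s^2)
V·s/A reduces to the same SI base units, so it is a valid unit for inductance.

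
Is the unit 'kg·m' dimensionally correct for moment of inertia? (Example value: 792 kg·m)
No

moment of inertia has SI base units: kg * m^2
kg·m does NOT reduce to kg * m^2; a valid unit for moment of inertia would be e.g. kg·m².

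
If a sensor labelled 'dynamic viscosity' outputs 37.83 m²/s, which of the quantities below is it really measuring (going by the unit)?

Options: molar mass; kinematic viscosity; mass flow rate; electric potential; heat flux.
kinematic viscosity

dynamic viscosity should have units dimensionally equivalent to kg / (m * s) (e.g. Pa·s).
The given unit 'm²/s' reduces to m^2 / s. Of the listed options, that is the dimensionality of kinematic viscosity.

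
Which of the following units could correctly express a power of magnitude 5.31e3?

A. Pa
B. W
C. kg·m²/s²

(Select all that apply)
B

power has SI base units: kg * m^2 / s^3

Checking each option against kg * m^2 / s^3:
  A. Pa: ✗ does not match
  B. W: ✓ matches
  C. kg·m²/s²: ✗ does not match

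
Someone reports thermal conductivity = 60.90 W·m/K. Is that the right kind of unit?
No

thermal conductivity has SI base units: kg * m / (s^3 * K)
W·m/K does NOT reduce to kg * m / (s^3 * K); a valid unit for thermal conductivity would be e.g. W/(m·K).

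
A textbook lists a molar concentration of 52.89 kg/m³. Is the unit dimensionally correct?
No

molar concentration has SI base units: mol / m^3
kg/m³ does NOT reduce to mol / m^3; a valid unit for molar concentration would be e.g. mol/m³.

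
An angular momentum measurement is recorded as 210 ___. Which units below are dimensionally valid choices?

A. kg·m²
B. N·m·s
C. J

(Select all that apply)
B

angular momentum has SI base units: kg * m^2 / s

Checking each option against kg * m^2 / s:
  A. kg·m²: ✗ does not match
  B. N·m·s: ✓ matches
  C. J: ✗ does not match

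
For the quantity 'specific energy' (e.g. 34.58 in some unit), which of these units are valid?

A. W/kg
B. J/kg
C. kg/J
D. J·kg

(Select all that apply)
B

specific energy has SI base units: m^2 / s^2

Checking each option against m^2 / s^2:
  A. W/kg: ✗ does not match
  B. J/kg: ✓ matches
  C. kg/J: ✗ does not match
  D. J·kg: ✗ does not match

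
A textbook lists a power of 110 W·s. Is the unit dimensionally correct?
No

power has SI base units: kg * m^2 / s^3
W·s does NOT reduce to kg * m^2 / s^3; a valid unit for power would be e.g. W.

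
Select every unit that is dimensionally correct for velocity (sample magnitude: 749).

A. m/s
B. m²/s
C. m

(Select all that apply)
A

velocity has SI base units: m / s

Checking each option against m / s:
  A. m/s: ✓ matches
  B. m²/s: ✗ does not match
  C. m: ✗ does not match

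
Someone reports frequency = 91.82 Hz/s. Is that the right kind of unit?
No

frequency has SI base units: 1 / s
Hz/s does NOT reduce to 1 / s; a valid unit for frequency would be e.g. Hz.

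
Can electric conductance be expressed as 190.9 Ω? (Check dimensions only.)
No

electric conductance has SI base units: A^2 * s^3 / (kg * m^2)
Ω does NOT reduce to A^2 * s^3 / (kg * m^2); a valid unit for electric conductance would be e.g. S.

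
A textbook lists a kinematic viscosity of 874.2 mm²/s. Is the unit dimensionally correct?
Yes

kinematic viscosity has SI base units: m^2 / s
mm²/s reduces to the same SI base units, so it is a valid unit for kinematic viscosity.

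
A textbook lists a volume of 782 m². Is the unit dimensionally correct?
No

volume has SI base units: m^3
m² does NOT reduce to m^3; a valid unit for volume would be e.g. m³.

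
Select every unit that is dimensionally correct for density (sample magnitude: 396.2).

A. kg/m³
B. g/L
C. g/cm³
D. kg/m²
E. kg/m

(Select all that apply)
A, B, C

density has SI base units: kg / m^3

Checking each option against kg / m^3:
  A. kg/m³: ✓ matches
  B. g/L: ✓ matches
  C. g/cm³: ✓ matches
  D. kg/m²: ✗ does not match
  E. kg/m: ✗ does not match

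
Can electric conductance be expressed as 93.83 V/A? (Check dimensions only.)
No

electric conductance has SI base units: A^2 * s^3 / (kg * m^2)
V/A does NOT reduce to A^2 * s^3 / (kg * m^2); a valid unit for electric conductance would be e.g. S.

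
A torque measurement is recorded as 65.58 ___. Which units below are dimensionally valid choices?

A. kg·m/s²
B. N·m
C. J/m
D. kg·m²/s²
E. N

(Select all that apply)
B, D

torque has SI base units: kg * m^2 / s^2

Checking each option against kg * m^2 / s^2:
  A. kg·m/s²: ✗ does not match
  B. N·m: ✓ matches
  C. J/m: ✗ does not match
  D. kg·m²/s²: ✓ matches
  E. N: ✗ does not match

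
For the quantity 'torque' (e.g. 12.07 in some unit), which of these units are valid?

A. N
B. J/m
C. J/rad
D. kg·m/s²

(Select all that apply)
C

torque has SI base units: kg * m^2 / s^2

Checking each option against kg * m^2 / s^2:
  A. N: ✗ does not match
  B. J/m: ✗ does not match
  C. J/rad: ✓ matches
  D. kg·m/s²: ✗ does not match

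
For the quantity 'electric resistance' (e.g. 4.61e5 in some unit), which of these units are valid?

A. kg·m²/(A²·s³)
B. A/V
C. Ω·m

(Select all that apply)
A

electric resistance has SI base units: kg * m^2 / (A^2 * s^3)

Checking each option against kg * m^2 / (A^2 * s^3):
  A. kg·m²/(A²·s³): ✓ matches
  B. A/V: ✗ does not match
  C. Ω·m: ✗ does not match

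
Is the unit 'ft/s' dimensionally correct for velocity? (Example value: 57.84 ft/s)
Yes

velocity has SI base units: m / s
ft/s reduces to the same SI base units, so it is a valid unit for velocity.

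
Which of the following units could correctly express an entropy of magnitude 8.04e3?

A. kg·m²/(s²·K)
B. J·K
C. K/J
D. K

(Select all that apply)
A

entropy has SI base units: kg * m^2 / (s^2 * K)

Checking each option against kg * m^2 / (s^2 * K):
  A. kg·m²/(s²·K): ✓ matches
  B. J·K: ✗ does not match
  C. K/J: ✗ does not match
  D. K: ✗ does not match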